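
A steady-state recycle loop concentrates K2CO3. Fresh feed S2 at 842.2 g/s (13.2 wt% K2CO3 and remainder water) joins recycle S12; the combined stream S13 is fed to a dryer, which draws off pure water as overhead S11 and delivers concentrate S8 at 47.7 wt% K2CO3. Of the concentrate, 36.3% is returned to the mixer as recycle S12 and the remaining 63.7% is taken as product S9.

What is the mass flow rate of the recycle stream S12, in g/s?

132.8 g/s

Overall K2CO3 balance (none leaves overhead): K2CO3 in fresh feed = K2CO3 in product, i.e. 842.2×0.132 = (1−0.363)·S8·0.477.
S8 = 111.17/(0.477×0.637) = 365.87 g/s.
Recycle S12 = 0.363×365.87 = 132.81 g/s.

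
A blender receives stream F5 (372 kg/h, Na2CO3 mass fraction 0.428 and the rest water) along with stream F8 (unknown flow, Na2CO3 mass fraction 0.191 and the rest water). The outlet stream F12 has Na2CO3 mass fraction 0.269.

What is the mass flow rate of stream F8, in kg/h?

Let F8 be the unknown flow. Total out = 372 + F8.
Na2CO3 balance: 159.22 + 0.191·F8 = 0.269·(372 + F8)
(0.191 − 0.269)·F8 = 0.269×372 − 159.22 = -59.148
F8 = -59.148 / -0.078 = 758.31 kg/h

758.3 kg/h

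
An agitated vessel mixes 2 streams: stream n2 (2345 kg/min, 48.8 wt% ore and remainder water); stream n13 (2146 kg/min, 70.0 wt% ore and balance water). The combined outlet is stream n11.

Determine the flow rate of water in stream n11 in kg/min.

water out = water in = 2345×0.512 + 2146×0.300 = 1844.4 kg/min.

1844 kg/min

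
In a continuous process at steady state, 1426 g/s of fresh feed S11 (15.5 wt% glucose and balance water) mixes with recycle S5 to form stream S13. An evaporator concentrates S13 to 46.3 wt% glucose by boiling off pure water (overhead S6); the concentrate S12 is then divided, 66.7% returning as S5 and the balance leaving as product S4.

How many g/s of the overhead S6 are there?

948.6 g/s

Overall glucose balance (none leaves overhead): glucose in fresh feed = glucose in product, i.e. 1426×0.155 = (1−0.667)·S12·0.463.
S12 = 221.03/(0.463×0.333) = 1433.6 g/s.
Recycle S5 = 0.667×1433.6 = 956.21 g/s.
Combined feed S13 = 1426 + 956.21 = 2382.2 g/s.
Overhead S6 = S13 − S12 = 2382.2 − 1433.6 = 948.61 g/s.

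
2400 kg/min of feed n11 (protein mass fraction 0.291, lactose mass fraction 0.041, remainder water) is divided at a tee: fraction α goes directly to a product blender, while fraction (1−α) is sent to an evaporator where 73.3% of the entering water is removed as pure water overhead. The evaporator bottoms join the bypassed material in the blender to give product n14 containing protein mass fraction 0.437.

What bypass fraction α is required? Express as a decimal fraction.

All 2400×0.291 = 698.4 kg/min of protein reaches n14, so n14 = 698.4/0.437 = 1598.2 kg/min and vapour = 801.83 kg/min.
The evaporator receives (1−α)·2400 of feed at 0.668 water and removes 0.733 of that water:
0.733×0.668×(1−α)×2400 = 801.83
(1−α) = 801.83/1175.1 = 0.6823;  α = 0.3177.

0.318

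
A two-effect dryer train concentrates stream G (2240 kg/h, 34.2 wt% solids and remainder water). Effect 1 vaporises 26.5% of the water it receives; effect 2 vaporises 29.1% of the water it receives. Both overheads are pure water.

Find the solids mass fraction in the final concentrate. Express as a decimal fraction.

0.499

water in feed = 2240×0.658 = 1473.9 kg/h.
After stage 1: water left = (1−0.265)×1473.9 = 1083.3; stream total = 1849.4 kg/h.
After stage 2: water left = (1−0.291)×1083.3 = 768.08; final concentrate = 1534.2 kg/h.
solids fraction = 766.08/1534.2 = 0.499.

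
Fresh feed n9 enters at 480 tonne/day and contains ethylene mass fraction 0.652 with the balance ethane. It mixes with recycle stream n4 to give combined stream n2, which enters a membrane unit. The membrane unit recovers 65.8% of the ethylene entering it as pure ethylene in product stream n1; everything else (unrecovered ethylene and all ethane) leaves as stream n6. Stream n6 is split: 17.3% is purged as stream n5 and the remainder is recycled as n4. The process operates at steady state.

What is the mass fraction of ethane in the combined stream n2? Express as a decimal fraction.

ethane enters only via n9 and leaves only via the purge: 480×0.348 = 0.173×(ethane in n6), and the membrane unit passes all ethane, so ethane in n2 = ethane in n6 = 965.55 tonne/day.
ethylene in n2: m_A = 480×0.652 + (1−0.173)·(1−0.658)·m_A, so m_A = 312.96/0.7172 = 436.38 tonne/day.
n2 = 436.38 + 965.55 = 1401.9 tonne/day.
ethane fraction in n2 = 965.55/1401.9 = 0.689.

0.689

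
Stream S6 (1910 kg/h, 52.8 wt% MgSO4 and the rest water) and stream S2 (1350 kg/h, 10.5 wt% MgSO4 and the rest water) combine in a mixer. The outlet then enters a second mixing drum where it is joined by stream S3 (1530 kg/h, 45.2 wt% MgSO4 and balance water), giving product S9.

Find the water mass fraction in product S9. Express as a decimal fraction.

Overall, product flow = 4790 kg/h.
water in = 1910×0.472 + 1350×0.895 + 1530×0.548 = 2948.2 kg/h.
water fraction in S9 = 0.615.

0.615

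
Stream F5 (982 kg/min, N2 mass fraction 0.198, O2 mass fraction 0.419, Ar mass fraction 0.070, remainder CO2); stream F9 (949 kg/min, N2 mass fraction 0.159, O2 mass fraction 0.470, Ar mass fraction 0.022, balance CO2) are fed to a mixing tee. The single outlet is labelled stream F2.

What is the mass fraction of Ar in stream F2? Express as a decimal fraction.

Total flow out = 982 + 949 = 1931 kg/min.
Ar in = 982×0.070 + 949×0.022 = 89.618 kg/min.
Ar mass fraction in F2 = 89.618/1931 = 0.046.

0.046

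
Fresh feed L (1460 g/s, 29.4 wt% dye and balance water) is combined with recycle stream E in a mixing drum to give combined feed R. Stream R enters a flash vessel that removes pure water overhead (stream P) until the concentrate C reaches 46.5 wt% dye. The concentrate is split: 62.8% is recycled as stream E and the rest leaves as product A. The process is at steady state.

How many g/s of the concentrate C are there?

2481 g/s

Overall dye balance (none leaves overhead): dye in fresh feed = dye in product, i.e. 1460×0.294 = (1−0.628)·C·0.465.
C = 429.24/(0.465×0.372) = 2481.4 g/s.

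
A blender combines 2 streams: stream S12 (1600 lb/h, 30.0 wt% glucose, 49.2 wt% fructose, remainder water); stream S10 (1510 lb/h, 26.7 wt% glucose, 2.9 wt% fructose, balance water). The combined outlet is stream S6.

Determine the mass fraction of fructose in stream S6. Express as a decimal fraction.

Total flow out = 1600 + 1510 = 3110 lb/h.
fructose in = 1600×0.492 + 1510×0.029 = 830.99 lb/h.
fructose mass fraction in S6 = 830.99/3110 = 0.267.

0.267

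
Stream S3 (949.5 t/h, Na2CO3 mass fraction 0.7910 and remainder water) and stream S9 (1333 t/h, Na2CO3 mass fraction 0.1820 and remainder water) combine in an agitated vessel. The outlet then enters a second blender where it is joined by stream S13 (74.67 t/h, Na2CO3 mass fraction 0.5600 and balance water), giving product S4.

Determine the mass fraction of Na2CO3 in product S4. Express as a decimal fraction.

0.4393

Overall, product flow = 2357.2 t/h.
Na2CO3 in = 949.5×0.791 + 1333×0.182 + 74.67×0.560 = 1035.5 t/h.
Na2CO3 fraction in S4 = 0.4393.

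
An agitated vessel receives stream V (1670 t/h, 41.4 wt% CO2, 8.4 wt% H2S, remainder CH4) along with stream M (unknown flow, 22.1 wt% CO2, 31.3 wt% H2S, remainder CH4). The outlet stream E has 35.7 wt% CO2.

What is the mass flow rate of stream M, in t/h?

Let M be the unknown flow. Total out = 1670 + M.
CO2 balance: 691.38 + 0.221·M = 0.357·(1670 + M)
(0.221 − 0.357)·M = 0.357×1670 − 691.38 = -95.19
M = -95.19 / -0.136 = 699.93 t/h

699.9 t/h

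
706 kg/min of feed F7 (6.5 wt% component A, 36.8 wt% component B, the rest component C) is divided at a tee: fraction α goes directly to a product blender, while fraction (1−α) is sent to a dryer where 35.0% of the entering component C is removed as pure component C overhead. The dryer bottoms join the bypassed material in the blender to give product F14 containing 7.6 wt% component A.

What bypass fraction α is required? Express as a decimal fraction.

0.271

All 706×0.065 = 45.89 kg/min of component A reaches F14, so F14 = 45.89/0.076 = 603.82 kg/min and vapour = 102.18 kg/min.
The evaporator receives (1−α)·706 of feed at 0.567 component C and removes 0.350 of that component C:
0.350×0.567×(1−α)×706 = 102.18
(1−α) = 102.18/140.11 = 0.7293;  α = 0.2707.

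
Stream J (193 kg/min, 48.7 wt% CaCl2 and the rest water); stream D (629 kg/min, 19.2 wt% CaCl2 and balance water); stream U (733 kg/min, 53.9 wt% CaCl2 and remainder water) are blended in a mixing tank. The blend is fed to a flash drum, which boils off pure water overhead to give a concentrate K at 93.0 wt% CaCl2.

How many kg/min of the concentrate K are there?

CaCl2 entering = 193×0.487 + 629×0.192 + 733×0.539 = 609.85 kg/min.
All CaCl2 reports to K, so K = 609.85/0.930 = 655.75 kg/min.

655.7 kg/min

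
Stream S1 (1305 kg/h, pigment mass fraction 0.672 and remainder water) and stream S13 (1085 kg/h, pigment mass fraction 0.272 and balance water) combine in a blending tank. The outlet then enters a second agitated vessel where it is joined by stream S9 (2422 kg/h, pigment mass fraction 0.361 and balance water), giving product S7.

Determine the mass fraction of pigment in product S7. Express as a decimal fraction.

Overall, product flow = 4812 kg/h.
pigment in = 1305×0.672 + 1085×0.272 + 2422×0.361 = 2046.4 kg/h.
pigment fraction in S7 = 0.425.

0.425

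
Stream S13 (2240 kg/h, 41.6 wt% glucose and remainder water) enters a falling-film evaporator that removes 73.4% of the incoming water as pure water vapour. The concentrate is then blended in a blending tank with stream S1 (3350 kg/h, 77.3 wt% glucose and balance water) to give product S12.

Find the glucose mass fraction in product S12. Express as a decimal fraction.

Vapour removed = 0.734×0.584×2240 = 960.19 kg/h; concentrate = 1279.8 kg/h.
glucose reaching the mixer = 931.84 (from concentrate) + 3350×0.773 = 3521.4 kg/h.
Product flow = 1279.8 + 3350 = 4629.8 kg/h; glucose fraction = 0.761.

0.761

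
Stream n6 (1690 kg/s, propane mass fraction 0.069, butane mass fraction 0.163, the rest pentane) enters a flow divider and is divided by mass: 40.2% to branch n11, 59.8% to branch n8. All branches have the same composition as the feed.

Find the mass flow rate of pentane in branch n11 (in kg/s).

521.8 kg/s

Branch n11 total = 0.402×1690 = 679.38 kg/s.
pentane in n11 = 0.768×679.38 = 521.76 kg/s.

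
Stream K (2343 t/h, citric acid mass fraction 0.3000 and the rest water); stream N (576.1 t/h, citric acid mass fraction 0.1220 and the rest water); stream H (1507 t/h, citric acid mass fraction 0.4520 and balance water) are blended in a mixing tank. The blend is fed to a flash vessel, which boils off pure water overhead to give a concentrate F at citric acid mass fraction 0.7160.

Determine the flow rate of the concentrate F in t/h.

2031 t/h

citric acid entering = 2343×0.300 + 576.1×0.122 + 1507×0.452 = 1454.3 t/h.
All citric acid reports to F, so F = 1454.3/0.716 = 2031.2 t/h.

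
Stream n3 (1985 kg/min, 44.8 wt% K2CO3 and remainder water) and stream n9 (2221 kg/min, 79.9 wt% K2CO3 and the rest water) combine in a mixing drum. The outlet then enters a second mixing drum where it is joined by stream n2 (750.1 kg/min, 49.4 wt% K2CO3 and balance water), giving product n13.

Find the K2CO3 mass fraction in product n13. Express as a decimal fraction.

0.6123

Overall, product flow = 4956.1 kg/min.
K2CO3 in = 1985×0.448 + 2221×0.799 + 750.1×0.494 = 3034.4 kg/min.
K2CO3 fraction in n13 = 0.6123.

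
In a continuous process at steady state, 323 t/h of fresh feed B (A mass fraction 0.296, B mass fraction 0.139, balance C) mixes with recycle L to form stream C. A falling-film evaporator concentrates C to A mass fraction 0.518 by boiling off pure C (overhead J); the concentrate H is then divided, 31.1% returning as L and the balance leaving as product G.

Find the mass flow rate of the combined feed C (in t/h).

Overall A balance (none leaves overhead): A in fresh feed = A in product, i.e. 323×0.296 = (1−0.311)·H·0.518.
H = 95.608/(0.518×0.689) = 267.88 t/h.
Recycle L = 0.311×267.88 = 83.312 t/h.
Combined feed C = 323 + 83.312 = 406.31 t/h.

406.3 t/h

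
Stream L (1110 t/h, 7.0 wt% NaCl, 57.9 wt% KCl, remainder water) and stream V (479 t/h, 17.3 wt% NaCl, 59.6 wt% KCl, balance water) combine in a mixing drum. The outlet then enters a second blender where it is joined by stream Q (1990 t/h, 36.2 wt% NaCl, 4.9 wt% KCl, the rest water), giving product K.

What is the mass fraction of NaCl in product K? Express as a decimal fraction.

0.246

Overall, product flow = 3579 t/h.
NaCl in = 1110×0.070 + 479×0.173 + 1990×0.362 = 880.95 t/h.
NaCl fraction in K = 0.246.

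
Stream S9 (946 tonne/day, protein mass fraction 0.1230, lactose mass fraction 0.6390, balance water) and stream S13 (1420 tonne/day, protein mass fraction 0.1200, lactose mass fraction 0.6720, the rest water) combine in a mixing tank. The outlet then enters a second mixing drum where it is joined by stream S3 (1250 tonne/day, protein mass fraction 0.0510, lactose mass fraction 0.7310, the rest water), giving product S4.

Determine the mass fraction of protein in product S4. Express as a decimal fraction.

Overall, product flow = 3616 tonne/day.
protein in = 946×0.123 + 1420×0.120 + 1250×0.051 = 350.51 tonne/day.
protein fraction in S4 = 0.0969.

0.0969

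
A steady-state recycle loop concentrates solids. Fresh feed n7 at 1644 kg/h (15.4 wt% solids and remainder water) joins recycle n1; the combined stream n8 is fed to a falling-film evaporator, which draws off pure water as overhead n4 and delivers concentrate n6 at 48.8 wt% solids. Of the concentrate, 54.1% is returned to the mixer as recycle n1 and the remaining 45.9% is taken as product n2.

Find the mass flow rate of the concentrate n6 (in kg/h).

Overall solids balance (none leaves overhead): solids in fresh feed = solids in product, i.e. 1644×0.154 = (1−0.541)·n6·0.488.
n6 = 253.18/(0.488×0.459) = 1130.3 kg/h.

1130 kg/h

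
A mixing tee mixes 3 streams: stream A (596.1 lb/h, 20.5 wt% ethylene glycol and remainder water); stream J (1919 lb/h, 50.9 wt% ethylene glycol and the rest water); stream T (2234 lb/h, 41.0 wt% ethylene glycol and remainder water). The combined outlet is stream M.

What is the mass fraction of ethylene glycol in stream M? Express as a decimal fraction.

Total flow out = 596.1 + 1919 + 2234 = 4749.1 lb/h.
ethylene glycol in = 596.1×0.205 + 1919×0.509 + 2234×0.410 = 2014.9 lb/h.
ethylene glycol mass fraction in M = 2014.9/4749.1 = 0.424.

0.424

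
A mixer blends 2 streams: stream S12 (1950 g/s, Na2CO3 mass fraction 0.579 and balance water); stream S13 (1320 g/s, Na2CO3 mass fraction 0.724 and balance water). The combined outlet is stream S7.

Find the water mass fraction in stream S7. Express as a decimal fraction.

0.362

Total flow out = 1950 + 1320 = 3270 g/s.
water in = 1950×0.421 + 1320×0.276 = 1185.3 g/s.
water mass fraction in S7 = 1185.3/3270 = 0.362.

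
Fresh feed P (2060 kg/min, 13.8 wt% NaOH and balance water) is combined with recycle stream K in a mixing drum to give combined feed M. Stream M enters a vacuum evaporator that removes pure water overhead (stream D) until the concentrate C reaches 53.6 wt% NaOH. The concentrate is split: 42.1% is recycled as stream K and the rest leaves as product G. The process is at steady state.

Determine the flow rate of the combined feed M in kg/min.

Overall NaOH balance (none leaves overhead): NaOH in fresh feed = NaOH in product, i.e. 2060×0.138 = (1−0.421)·C·0.536.
C = 284.28/(0.536×0.579) = 916.02 kg/min.
Recycle K = 0.421×916.02 = 385.64 kg/min.
Combined feed M = 2060 + 385.64 = 2445.6 kg/min.

2446 kg/min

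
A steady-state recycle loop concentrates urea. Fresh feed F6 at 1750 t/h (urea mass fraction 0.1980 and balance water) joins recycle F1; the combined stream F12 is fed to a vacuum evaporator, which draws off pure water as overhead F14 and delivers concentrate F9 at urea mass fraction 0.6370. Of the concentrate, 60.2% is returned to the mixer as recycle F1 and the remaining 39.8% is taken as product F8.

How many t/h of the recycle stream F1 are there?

822.8 t/h

Overall urea balance (none leaves overhead): urea in fresh feed = urea in product, i.e. 1750×0.198 = (1−0.602)·F9·0.637.
F9 = 346.5/(0.637×0.398) = 1366.7 t/h.
Recycle F1 = 0.602×1366.7 = 822.77 t/h.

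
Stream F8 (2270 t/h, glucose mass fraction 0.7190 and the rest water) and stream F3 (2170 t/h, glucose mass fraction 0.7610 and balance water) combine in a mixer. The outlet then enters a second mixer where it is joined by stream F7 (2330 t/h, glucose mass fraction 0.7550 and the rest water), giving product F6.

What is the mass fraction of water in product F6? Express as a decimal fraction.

Overall, product flow = 6770 t/h.
water in = 2270×0.281 + 2170×0.239 + 2330×0.245 = 1727.4 t/h.
water fraction in F6 = 0.2551.

0.2551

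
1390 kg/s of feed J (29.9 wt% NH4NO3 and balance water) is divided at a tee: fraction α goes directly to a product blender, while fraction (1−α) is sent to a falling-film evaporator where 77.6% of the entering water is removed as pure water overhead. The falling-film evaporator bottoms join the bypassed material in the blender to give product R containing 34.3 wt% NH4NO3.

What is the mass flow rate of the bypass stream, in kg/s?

1062 kg/s

All 1390×0.299 = 415.61 kg/s of NH4NO3 reaches R, so R = 415.61/0.343 = 1211.7 kg/s and vapour = 178.31 kg/s.
The evaporator receives (1−α)·1390 of feed at 0.701 water and removes 0.776 of that water:
0.776×0.701×(1−α)×1390 = 178.31
(1−α) = 178.31/756.13 = 0.2358;  α = 0.7642.
Bypass flow = 0.7642×1390 = 1062.2 kg/s.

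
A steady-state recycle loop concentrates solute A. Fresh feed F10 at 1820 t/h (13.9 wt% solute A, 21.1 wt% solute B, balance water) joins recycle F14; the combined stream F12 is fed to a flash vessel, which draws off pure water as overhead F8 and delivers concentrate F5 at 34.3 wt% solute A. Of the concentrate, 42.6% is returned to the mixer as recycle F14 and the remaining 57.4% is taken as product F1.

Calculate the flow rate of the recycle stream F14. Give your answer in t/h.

Overall solute A balance (none leaves overhead): solute A in fresh feed = solute A in product, i.e. 1820×0.139 = (1−0.426)·F5·0.343.
F5 = 252.98/(0.343×0.574) = 1284.9 t/h.
Recycle F14 = 0.426×1284.9 = 547.38 t/h.

547.4 t/h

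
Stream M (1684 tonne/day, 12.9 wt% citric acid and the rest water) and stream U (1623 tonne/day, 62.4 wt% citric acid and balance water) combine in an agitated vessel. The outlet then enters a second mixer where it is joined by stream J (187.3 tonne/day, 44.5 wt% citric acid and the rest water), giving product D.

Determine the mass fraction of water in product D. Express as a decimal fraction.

0.624

Overall, product flow = 3494.3 tonne/day.
water in = 1684×0.871 + 1623×0.376 + 187.3×0.555 = 2181 tonne/day.
water fraction in D = 0.624.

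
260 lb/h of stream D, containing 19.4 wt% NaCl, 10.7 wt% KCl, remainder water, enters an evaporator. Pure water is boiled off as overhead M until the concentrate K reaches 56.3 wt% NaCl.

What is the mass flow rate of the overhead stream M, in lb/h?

NaCl is conserved: 260×0.194 = 50.44 lb/h all reports to the concentrate.
Concentrate = 50.44/(target fraction) = 89.591 lb/h.
Overhead = 260 − 89.591 = 170.41 lb/h.

170.4 lb/h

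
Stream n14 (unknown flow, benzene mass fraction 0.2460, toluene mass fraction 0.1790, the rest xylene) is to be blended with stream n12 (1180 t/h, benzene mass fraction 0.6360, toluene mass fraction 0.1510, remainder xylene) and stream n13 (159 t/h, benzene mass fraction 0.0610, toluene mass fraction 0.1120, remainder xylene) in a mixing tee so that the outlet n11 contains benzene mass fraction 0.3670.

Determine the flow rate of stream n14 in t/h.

Let n14 be the unknown flow. Total out = 1339 + n14.
benzene balance: 760.18 + 0.246·n14 = 0.367·(1339 + n14)
(0.246 − 0.367)·n14 = 0.367×1339 − 760.18 = -268.77
n14 = -268.77 / -0.121 = 2221.2 t/h

2221 t/h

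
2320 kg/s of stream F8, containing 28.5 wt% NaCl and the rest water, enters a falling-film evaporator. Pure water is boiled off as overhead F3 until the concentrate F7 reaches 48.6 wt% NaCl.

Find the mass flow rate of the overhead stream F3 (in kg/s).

NaCl is conserved: 2320×0.285 = 661.2 kg/s all reports to the concentrate.
Concentrate = 661.2/(target fraction) = 1360.5 kg/s.
Overhead = 2320 − 1360.5 = 959.51 kg/s.

959.5 kg/s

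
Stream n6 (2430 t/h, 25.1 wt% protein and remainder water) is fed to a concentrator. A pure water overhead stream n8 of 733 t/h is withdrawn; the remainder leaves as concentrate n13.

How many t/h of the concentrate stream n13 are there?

1697 t/h

Concentrate = 2430 − 733 = 1697 t/h.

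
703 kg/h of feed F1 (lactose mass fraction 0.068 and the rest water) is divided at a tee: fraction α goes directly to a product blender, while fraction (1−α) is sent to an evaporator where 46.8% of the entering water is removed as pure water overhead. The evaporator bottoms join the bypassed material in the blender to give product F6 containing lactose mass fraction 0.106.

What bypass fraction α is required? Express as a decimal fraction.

All 703×0.068 = 47.804 kg/h of lactose reaches F6, so F6 = 47.804/0.106 = 450.98 kg/h and vapour = 252.02 kg/h.
The evaporator receives (1−α)·703 of feed at 0.932 water and removes 0.468 of that water:
0.468×0.932×(1−α)×703 = 252.02
(1−α) = 252.02/306.63 = 0.8219;  α = 0.1781.

0.178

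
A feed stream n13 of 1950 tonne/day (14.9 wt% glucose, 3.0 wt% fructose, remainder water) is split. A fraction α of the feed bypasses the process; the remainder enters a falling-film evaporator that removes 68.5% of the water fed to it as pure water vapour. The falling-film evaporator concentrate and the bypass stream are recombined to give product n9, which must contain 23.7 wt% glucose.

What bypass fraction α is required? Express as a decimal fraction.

0.340

All 1950×0.149 = 290.55 tonne/day of glucose reaches n9, so n9 = 290.55/0.237 = 1225.9 tonne/day and vapour = 724.05 tonne/day.
The evaporator receives (1−α)·1950 of feed at 0.821 water and removes 0.685 of that water:
0.685×0.821×(1−α)×1950 = 724.05
(1−α) = 724.05/1096.7 = 0.6602;  α = 0.3398.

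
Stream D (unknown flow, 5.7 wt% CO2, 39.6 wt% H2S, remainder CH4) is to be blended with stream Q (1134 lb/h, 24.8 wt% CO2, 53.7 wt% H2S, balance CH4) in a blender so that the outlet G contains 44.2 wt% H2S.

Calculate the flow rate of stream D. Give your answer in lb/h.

2342 lb/h

Let D be the unknown flow. Total out = 1134 + D.
H2S balance: 608.96 + 0.396·D = 0.442·(1134 + D)
(0.396 − 0.442)·D = 0.442×1134 − 608.96 = -107.73
D = -107.73 / -0.046 = 2342 lb/h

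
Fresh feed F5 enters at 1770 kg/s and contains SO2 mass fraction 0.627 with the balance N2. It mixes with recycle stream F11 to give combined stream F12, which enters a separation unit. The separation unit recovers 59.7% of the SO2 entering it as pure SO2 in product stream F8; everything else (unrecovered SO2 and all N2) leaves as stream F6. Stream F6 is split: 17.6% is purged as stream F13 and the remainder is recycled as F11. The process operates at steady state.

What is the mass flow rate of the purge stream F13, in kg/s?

N2 enters only via F5 and leaves only via the purge: 1770×0.373 = 0.176×(N2 in F6), and the separation unit passes all N2, so N2 in F12 = N2 in F6 = 3751.2 kg/s.
SO2 in F12: m_A = 1770×0.627 + (1−0.176)·(1−0.597)·m_A, so m_A = 1109.8/0.6679 = 1661.5 kg/s.
F6 = (1−0.597)×1661.5 + 3751.2 = 4420.8 kg/s.
Purge F13 = 0.176×4420.8 = 778.06 kg/s.

778.1 kg/s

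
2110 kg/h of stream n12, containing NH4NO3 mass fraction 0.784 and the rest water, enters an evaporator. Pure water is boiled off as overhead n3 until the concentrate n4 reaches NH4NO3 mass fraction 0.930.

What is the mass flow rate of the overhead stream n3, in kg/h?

331.2 kg/h

NH4NO3 is conserved: 2110×0.784 = 1654.2 kg/h all reports to the concentrate.
Concentrate = 1654.2/(target fraction) = 1778.8 kg/h.
Overhead = 2110 − 1778.8 = 331.25 kg/h.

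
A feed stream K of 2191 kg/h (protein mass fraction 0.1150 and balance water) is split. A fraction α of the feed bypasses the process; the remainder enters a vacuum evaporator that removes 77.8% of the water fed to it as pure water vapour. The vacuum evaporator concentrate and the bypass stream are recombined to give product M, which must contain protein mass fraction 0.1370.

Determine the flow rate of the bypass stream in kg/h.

All 2191×0.115 = 251.97 kg/h of protein reaches M, so M = 251.97/0.137 = 1839.2 kg/h and vapour = 351.84 kg/h.
The evaporator receives (1−α)·2191 of feed at 0.885 water and removes 0.778 of that water:
0.778×0.885×(1−α)×2191 = 351.84
(1−α) = 351.84/1508.6 = 0.2332;  α = 0.7668.
Bypass flow = 0.7668×2191 = 1680 kg/h.

1680 kg/h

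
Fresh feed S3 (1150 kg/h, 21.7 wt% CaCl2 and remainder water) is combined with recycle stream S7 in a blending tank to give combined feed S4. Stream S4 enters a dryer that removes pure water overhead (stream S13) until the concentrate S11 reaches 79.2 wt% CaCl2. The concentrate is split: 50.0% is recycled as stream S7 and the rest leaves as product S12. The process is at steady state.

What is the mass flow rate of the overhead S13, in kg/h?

834.9 kg/h

Overall CaCl2 balance (none leaves overhead): CaCl2 in fresh feed = CaCl2 in product, i.e. 1150×0.217 = (1−0.500)·S11·0.792.
S11 = 249.55/(0.792×0.500) = 630.18 kg/h.
Recycle S7 = 0.500×630.18 = 315.09 kg/h.
Combined feed S4 = 1150 + 315.09 = 1465.1 kg/h.
Overhead S13 = S4 − S11 = 1465.1 − 630.18 = 834.91 kg/h.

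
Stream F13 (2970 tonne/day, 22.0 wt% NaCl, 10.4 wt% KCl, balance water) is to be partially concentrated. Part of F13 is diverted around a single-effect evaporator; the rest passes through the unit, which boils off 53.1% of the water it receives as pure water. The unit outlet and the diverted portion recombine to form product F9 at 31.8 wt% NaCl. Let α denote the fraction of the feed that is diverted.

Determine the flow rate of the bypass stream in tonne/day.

All 2970×0.220 = 653.4 tonne/day of NaCl reaches F9, so F9 = 653.4/0.318 = 2054.7 tonne/day and vapour = 915.28 tonne/day.
The evaporator receives (1−α)·2970 of feed at 0.676 water and removes 0.531 of that water:
0.531×0.676×(1−α)×2970 = 915.28
(1−α) = 915.28/1066.1 = 0.8585;  α = 0.1415.
Bypass flow = 0.1415×2970 = 420.15 tonne/day.

420.2 tonne/day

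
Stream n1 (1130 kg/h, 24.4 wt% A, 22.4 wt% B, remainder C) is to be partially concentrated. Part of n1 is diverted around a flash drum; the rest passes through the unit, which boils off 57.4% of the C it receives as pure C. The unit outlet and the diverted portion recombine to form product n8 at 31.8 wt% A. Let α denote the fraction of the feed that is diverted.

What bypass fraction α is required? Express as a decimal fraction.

0.238

All 1130×0.244 = 275.72 kg/h of A reaches n8, so n8 = 275.72/0.318 = 867.04 kg/h and vapour = 262.96 kg/h.
The evaporator receives (1−α)·1130 of feed at 0.532 C and removes 0.574 of that C:
0.574×0.532×(1−α)×1130 = 262.96
(1−α) = 262.96/345.07 = 0.7620;  α = 0.2380.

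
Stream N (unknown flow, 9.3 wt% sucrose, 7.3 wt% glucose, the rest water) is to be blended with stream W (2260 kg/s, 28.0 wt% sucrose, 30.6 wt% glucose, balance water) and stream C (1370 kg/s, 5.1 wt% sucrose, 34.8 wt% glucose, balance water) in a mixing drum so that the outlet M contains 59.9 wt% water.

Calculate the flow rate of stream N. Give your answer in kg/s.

Let N be the unknown flow. Total out = 3630 + N.
water balance: 1759 + 0.834·N = 0.599·(3630 + N)
(0.834 − 0.599)·N = 0.599×3630 − 1759 = 415.36
N = 415.36 / 0.235 = 1767.5 kg/s

1767 kg/s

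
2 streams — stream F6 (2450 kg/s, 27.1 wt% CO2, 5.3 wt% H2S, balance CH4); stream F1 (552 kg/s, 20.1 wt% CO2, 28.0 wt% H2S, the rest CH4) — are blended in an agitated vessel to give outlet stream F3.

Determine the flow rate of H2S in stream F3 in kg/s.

284.4 kg/s

H2S out = H2S in = 2450×0.053 + 552×0.280 = 284.41 kg/s.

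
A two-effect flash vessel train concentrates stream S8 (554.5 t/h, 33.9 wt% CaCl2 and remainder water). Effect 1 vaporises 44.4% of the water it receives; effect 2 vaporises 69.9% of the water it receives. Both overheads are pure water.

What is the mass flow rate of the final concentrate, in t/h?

249.3 t/h

water in feed = 554.5×0.661 = 366.52 t/h.
After stage 1: water left = (1−0.444)×366.52 = 203.79; stream total = 391.76 t/h.
After stage 2: water left = (1−0.699)×203.79 = 61.34; final concentrate = 249.32 t/h.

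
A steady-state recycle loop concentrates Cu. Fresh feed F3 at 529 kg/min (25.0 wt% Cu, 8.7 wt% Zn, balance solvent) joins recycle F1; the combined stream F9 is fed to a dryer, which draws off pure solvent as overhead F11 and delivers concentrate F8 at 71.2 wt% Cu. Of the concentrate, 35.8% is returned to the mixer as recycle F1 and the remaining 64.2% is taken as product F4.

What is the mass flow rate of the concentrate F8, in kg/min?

289.3 kg/min

Overall Cu balance (none leaves overhead): Cu in fresh feed = Cu in product, i.e. 529×0.250 = (1−0.358)·F8·0.712.
F8 = 132.25/(0.712×0.642) = 289.32 kg/min.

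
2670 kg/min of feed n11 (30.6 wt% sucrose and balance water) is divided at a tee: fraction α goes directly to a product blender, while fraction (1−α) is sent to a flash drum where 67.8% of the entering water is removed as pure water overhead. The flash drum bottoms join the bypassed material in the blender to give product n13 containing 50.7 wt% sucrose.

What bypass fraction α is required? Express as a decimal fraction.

0.157

All 2670×0.306 = 817.02 kg/min of sucrose reaches n13, so n13 = 817.02/0.507 = 1611.5 kg/min and vapour = 1058.5 kg/min.
The evaporator receives (1−α)·2670 of feed at 0.694 water and removes 0.678 of that water:
0.678×0.694×(1−α)×2670 = 1058.5
(1−α) = 1058.5/1256.3 = 0.8426;  α = 0.1574.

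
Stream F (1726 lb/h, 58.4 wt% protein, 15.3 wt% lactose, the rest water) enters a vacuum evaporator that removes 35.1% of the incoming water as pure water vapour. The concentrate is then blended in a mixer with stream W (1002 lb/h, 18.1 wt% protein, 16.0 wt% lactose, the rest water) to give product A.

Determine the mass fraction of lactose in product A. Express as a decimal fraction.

0.1652

Vapour removed = 0.351×0.263×1726 = 159.33 lb/h; concentrate = 1566.7 lb/h.
lactose reaching the mixer = 264.08 (from concentrate) + 1002×0.160 = 424.4 lb/h.
Product flow = 1566.7 + 1002 = 2568.7 lb/h; lactose fraction = 0.1652.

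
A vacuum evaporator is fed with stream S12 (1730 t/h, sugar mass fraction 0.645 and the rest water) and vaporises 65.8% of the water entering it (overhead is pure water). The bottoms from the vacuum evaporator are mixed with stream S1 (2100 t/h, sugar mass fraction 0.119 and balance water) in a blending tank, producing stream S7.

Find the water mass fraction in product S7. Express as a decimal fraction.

Vapour removed = 0.658×0.355×1730 = 404.11 t/h; concentrate = 1325.9 t/h.
water reaching the mixer = 210.04 (from concentrate) + 2100×0.881 = 2060.1 t/h.
Product flow = 1325.9 + 2100 = 3425.9 t/h; water fraction = 0.601.

0.601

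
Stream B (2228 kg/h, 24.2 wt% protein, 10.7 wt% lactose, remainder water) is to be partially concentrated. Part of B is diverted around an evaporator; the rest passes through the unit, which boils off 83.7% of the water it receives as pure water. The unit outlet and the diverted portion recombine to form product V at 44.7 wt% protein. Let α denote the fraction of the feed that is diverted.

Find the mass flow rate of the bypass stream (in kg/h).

All 2228×0.242 = 539.18 kg/h of protein reaches V, so V = 539.18/0.447 = 1206.2 kg/h and vapour = 1021.8 kg/h.
The evaporator receives (1−α)·2228 of feed at 0.651 water and removes 0.837 of that water:
0.837×0.651×(1−α)×2228 = 1021.8
(1−α) = 1021.8/1214 = 0.8417;  α = 0.1583.
Bypass flow = 0.1583×2228 = 352.77 kg/h.

352.8 kg/h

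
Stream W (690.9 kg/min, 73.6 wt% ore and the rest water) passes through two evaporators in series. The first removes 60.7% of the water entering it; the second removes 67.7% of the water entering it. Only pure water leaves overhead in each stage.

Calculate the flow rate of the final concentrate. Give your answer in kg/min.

water in feed = 690.9×0.264 = 182.4 kg/min.
After stage 1: water left = (1−0.607)×182.4 = 71.682; stream total = 580.18 kg/min.
After stage 2: water left = (1−0.677)×71.682 = 23.153; final concentrate = 531.66 kg/min.

531.7 kg/min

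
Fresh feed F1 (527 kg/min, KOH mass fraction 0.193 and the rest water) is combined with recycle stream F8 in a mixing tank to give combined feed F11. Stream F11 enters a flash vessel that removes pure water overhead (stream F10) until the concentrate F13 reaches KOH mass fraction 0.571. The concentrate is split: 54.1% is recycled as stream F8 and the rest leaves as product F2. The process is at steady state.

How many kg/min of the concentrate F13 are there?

Overall KOH balance (none leaves overhead): KOH in fresh feed = KOH in product, i.e. 527×0.193 = (1−0.541)·F13·0.571.
F13 = 101.71/(0.571×0.459) = 388.08 kg/min.

388.1 kg/min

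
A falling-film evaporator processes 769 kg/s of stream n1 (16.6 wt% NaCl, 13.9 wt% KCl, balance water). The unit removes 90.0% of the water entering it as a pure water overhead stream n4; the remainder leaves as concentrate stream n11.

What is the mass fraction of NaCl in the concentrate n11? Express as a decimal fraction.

NaCl is not removed: 769×0.166 = 127.65 kg/s of NaCl enters n11.
water entering = 769×0.695 = 534.45 kg/s; overhead removed = 0.900×534.45 = 481.01 kg/s.
Concentrate = 769 − 481.01 = 287.99 kg/s.
Mass fraction = 127.65/287.99 = 0.443.

0.443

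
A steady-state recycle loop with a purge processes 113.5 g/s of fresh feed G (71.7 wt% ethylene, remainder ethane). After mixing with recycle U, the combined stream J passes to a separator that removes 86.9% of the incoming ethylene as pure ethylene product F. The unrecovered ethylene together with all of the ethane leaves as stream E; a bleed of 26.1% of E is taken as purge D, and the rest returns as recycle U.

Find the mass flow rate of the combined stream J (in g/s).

213.2 g/s

ethane enters only via G and leaves only via the purge: 113.5×0.283 = 0.261×(ethane in E), and the separator passes all ethane, so ethane in J = ethane in E = 123.07 g/s.
ethylene in J: m_A = 113.5×0.717 + (1−0.261)·(1−0.869)·m_A, so m_A = 81.379/0.9032 = 90.102 g/s.
J = 90.102 + 123.07 = 213.17 g/s.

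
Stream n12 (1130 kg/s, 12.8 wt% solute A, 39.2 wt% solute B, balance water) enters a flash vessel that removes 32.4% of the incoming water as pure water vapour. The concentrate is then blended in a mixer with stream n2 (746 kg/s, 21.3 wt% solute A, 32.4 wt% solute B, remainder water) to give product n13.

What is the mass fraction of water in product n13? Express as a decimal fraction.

Vapour removed = 0.324×0.480×1130 = 175.74 kg/s; concentrate = 954.26 kg/s.
water reaching the mixer = 366.66 (from concentrate) + 746×0.463 = 712.06 kg/s.
Product flow = 954.26 + 746 = 1700.3 kg/s; water fraction = 0.419.

0.419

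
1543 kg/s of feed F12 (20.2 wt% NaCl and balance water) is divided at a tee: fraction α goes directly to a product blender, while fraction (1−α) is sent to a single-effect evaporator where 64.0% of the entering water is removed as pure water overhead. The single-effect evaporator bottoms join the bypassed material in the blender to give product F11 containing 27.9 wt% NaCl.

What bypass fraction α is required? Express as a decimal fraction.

All 1543×0.202 = 311.69 kg/s of NaCl reaches F11, so F11 = 311.69/0.279 = 1117.2 kg/s and vapour = 425.85 kg/s.
The evaporator receives (1−α)·1543 of feed at 0.798 water and removes 0.640 of that water:
0.640×0.798×(1−α)×1543 = 425.85
(1−α) = 425.85/788.04 = 0.5404;  α = 0.4596.

0.460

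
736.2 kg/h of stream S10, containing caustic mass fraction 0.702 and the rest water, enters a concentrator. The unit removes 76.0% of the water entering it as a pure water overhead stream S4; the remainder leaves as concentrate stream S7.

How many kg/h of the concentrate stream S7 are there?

569.5 kg/h

water entering = 736.2×0.298 = 219.39 kg/h; overhead removed = 0.760×219.39 = 166.73 kg/h.
Concentrate = 736.2 − 166.73 = 569.47 kg/h.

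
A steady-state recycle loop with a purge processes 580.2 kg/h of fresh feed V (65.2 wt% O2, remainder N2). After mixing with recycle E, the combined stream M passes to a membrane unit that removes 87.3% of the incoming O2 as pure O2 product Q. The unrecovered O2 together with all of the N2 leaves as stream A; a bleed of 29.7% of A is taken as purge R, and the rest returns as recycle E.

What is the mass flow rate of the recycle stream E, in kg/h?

515 kg/h

N2 enters only via V and leaves only via the purge: 580.2×0.348 = 0.297×(N2 in A), and the membrane unit passes all N2, so N2 in M = N2 in A = 679.83 kg/h.
O2 in M: m_A = 580.2×0.652 + (1−0.297)·(1−0.873)·m_A, so m_A = 378.29/0.9107 = 415.38 kg/h.
A = (1−0.873)×415.38 + 679.83 = 732.58 kg/h.
Recycle E = (1−0.297)×732.58 = 515.01 kg/h.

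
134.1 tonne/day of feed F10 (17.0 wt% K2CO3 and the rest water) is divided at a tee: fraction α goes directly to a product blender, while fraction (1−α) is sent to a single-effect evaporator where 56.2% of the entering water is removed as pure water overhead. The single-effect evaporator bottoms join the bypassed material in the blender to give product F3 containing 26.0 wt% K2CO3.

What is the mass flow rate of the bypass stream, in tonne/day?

34.59 tonne/day

All 134.1×0.170 = 22.797 tonne/day of K2CO3 reaches F3, so F3 = 22.797/0.260 = 87.681 tonne/day and vapour = 46.419 tonne/day.
The evaporator receives (1−α)·134.1 of feed at 0.830 water and removes 0.562 of that water:
0.562×0.830×(1−α)×134.1 = 46.419
(1−α) = 46.419/62.552 = 0.7421;  α = 0.2579.
Bypass flow = 0.2579×134.1 = 34.586 tonne/day.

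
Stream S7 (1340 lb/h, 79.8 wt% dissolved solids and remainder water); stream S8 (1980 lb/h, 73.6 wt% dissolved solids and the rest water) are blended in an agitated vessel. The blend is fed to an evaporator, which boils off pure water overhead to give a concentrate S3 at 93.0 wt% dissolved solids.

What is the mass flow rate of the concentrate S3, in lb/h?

2717 lb/h

dissolved solids entering = 1340×0.798 + 1980×0.736 = 2526.6 lb/h.
All dissolved solids reports to S3, so S3 = 2526.6/0.930 = 2716.8 lb/h.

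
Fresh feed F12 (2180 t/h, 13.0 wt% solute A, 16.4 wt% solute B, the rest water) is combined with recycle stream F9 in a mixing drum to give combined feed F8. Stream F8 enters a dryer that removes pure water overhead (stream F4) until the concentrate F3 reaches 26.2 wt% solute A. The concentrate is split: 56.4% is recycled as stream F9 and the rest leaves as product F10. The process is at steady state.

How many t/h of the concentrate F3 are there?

2481 t/h

Overall solute A balance (none leaves overhead): solute A in fresh feed = solute A in product, i.e. 2180×0.130 = (1−0.564)·F3·0.262.
F3 = 283.4/(0.262×0.436) = 2480.9 t/h.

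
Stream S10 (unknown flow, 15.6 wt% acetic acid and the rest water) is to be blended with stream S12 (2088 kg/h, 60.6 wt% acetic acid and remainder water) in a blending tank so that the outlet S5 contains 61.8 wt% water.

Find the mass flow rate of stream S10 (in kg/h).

2070 kg/h

Let S10 be the unknown flow. Total out = 2088 + S10.
water balance: 822.67 + 0.844·S10 = 0.618·(2088 + S10)
(0.844 − 0.618)·S10 = 0.618×2088 − 822.67 = 467.71
S10 = 467.71 / 0.226 = 2069.5 kg/h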